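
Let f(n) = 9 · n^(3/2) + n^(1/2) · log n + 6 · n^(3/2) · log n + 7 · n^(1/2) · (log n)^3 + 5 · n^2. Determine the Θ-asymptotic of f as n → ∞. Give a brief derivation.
f(n) ∈ Θ(n^2)

Compare the terms by growth order. For large n, n^a · (log n)^b dominates n^a' · (log n)^b' iff a > a', or (a = a' and b > b'). Ranking the 5 terms shows the dominant one is 5 · n^2. Hence f(n) ∈ Θ(n^2).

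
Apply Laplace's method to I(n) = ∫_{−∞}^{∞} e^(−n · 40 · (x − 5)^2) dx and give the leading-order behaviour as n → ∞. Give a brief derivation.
I(n) = sqrt(π/(40n))

Here φ(x) = 40 · (x − 5)^2 has its unique minimum at x* = 5 with φ(x*) = 0 and φ''(x*) = 80. Laplace's method gives
  I(n) ~ e^(−n φ(x*)) · sqrt(2π / (n · φ''(x*))) = sqrt(2π / (80n)) = sqrt(π/(40n)).
This is exact: substituting u = (x − 5)·sqrt(40n) gives I(n) = (1/sqrt(40n)) ∫_{−∞}^{∞} e^(−u^2) du = sqrt(π/(40n)).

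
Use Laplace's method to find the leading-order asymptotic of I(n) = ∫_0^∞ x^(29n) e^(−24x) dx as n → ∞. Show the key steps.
I(n) ~ (sqrt(2π·29n) / 24) · (29n/(24e))^(29n)

Write the integrand as exp(29n ln x − 24x) and set f(x) = 29n ln x − 24x. Then f'(x) = 29n/x − 24 = 0 at x* = 29n/24, and f''(x*) = −29n/x*^2 = −24^2/(29n). Laplace's method (interior maximum) gives
  I(n) ~ e^(f(x*)) · sqrt(2π / |f''(x*)|)
        = exp(29n ln(29n/24) − 29n) · sqrt(2π · 29n / 24^2)
        = (29n/24)^(29n) e^(−29n) · sqrt(2π·29n) / 24
        = (sqrt(2π·29n) / 24) · (29n/(24e))^(29n).
This matches Γ(29n+1)/24^(29n+1) with Stirling applied to Γ.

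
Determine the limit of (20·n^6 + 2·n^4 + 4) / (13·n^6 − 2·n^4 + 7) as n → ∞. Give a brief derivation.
lim = 20/13

For large n the leading n^6 terms dominate both numerator and denominator. Dividing top and bottom by n^6, every other term tends to 0, leaving 20/13.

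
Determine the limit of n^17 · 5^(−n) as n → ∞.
lim = 0

Exponentials with base > 1 dominate every fixed polynomial: for any fixed c, n^c / 5^n → 0 as n → ∞ (e.g. by the ratio test, or by writing 5^n = e^(n ln 5) and noting e^(n ln 5) / n^c → ∞). Hence n^17 · 5^(−n) = n^17 / 5^n → 0.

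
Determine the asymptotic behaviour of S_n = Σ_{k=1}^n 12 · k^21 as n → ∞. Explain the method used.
S_n ~ 6 · n^22 / 11

By integral comparison (Euler-Maclaurin), Σ_{k=1}^n 12 · k^21 = 12 · ∫_0^n x^21 dx + O(n^21) = 12 · n^22/22 = 6 · n^22 / 11 + O(n^21). (Equivalently, Faulhaber's formula gives the same leading term.)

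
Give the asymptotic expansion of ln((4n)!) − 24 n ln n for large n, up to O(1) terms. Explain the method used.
ln((4n)!) − 24 n ln n = −20 n ln n + 4(ln 4 − 1) n + (1/2) ln(2π·4n) + O(1/n)

Stirling: ln((4n)!) = 4n ln(4n) − 4n + (1/2) ln(2π·4n) + O(1/n).
Expand 4n ln(4n) = 4n (ln n + ln 4) = 4n ln n + 4n ln 4.
Subtract 24n ln n: leading term is (4 − 24) n ln n = −20 n ln n. The next term is 4n ln 4 − 4n = 4(ln 4 − 1) n. Then the (1/2) ln(2π·4n) correction.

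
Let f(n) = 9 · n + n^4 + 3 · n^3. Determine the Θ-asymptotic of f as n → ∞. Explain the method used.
f(n) ∈ Θ(n^4)

Compare the terms by growth order. For large n, n^a · (log n)^b dominates n^a' · (log n)^b' iff a > a', or (a = a' and b > b'). Ranking the 3 terms shows the dominant one is n^4. Hence f(n) ∈ Θ(n^4).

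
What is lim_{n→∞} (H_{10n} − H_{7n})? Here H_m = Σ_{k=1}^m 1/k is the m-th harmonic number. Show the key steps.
lim = ln(10/7)

Euler-Maclaurin gives H_m = ln m + γ + 1/(2m) + O(1/m^2). The γ and O(1/m) terms cancel in the difference:
  H_{10n} − H_{7n} = ln(10n) − ln(7n) + O(1/n) = ln(10/7) + O(1/n).
Hence the limit is ln(10/7).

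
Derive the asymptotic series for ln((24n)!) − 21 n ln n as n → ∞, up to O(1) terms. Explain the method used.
ln((24n)!) − 21 n ln n = 3 n ln n + 24(ln 24 − 1) n + (1/2) ln(2π·24n) + O(1/n)

Stirling: ln((24n)!) = 24n ln(24n) − 24n + (1/2) ln(2π·24n) + O(1/n).
Expand 24n ln(24n) = 24n (ln n + ln 24) = 24n ln n + 24n ln 24.
Subtract 21n ln n: leading term is (24 − 21) n ln n = 3 n ln n. The next term is 24n ln 24 − 24n = 24(ln 24 − 1) n. Then the (1/2) ln(2π·24n) correction.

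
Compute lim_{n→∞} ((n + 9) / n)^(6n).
lim = e^54

Rewrite as (1 + 9/n)^(6n). By the standard limit (1 + x/n)^n → e^x, we have (1 + 9/n)^n → e^9, and raising to the 6th power gives e^54.
More precisely, ln[(1 + 9/n)^(6n)] = 6n · ln(1 + 9/n) = 6n · (9/n + O(1/n^2)) = 54 + O(1/n) → 54.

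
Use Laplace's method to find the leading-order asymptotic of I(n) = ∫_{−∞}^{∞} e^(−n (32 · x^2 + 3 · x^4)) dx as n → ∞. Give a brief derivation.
I(n) ~ sqrt(π/(32n))

φ(x) = 32 · x^2 + 3 · x^4 has its unique global minimum at x* = 0 (since φ'(x) = 64x + 12x^3 = 0 only at x = 0 for real x with both coefficients positive, and φ → ∞ as |x| → ∞). At x* = 0, φ(0) = 0 and φ''(0) = 64. Laplace's method then gives
  I(n) ~ sqrt(2π / (n · φ''(0))) · e^(−n φ(0)) = sqrt(2π / (64n)) = sqrt(π/(32n)).
The 3 · x^4 term contributes only at subleading order (an O(1/n) relative correction).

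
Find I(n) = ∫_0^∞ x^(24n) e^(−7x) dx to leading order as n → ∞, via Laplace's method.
I(n) ~ (sqrt(2π·24n) / 7) · (24n/(7e))^(24n)

Write the integrand as exp(24n ln x − 7x) and set f(x) = 24n ln x − 7x. Then f'(x) = 24n/x − 7 = 0 at x* = 24n/7, and f''(x*) = −24n/x*^2 = −7^2/(24n). Laplace's method (interior maximum) gives
  I(n) ~ e^(f(x*)) · sqrt(2π / |f''(x*)|)
        = exp(24n ln(24n/7) − 24n) · sqrt(2π · 24n / 7^2)
        = (24n/7)^(24n) e^(−24n) · sqrt(2π·24n) / 7
        = (sqrt(2π·24n) / 7) · (24n/(7e))^(24n).
This matches Γ(24n+1)/7^(24n+1) with Stirling applied to Γ.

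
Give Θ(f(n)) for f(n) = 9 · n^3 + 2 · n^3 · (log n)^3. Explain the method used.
f(n) ∈ Θ(n^3 · (log n)^3)

Compare the terms by growth order. For large n, n^a · (log n)^b dominates n^a' · (log n)^b' iff a > a', or (a = a' and b > b'). Ranking the 2 terms shows the dominant one is 2 · n^3 · (log n)^3. Hence f(n) ∈ Θ(n^3 · (log n)^3).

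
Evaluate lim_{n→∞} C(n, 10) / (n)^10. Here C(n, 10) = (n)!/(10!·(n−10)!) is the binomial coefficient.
lim = 1/10! = 1/3628800

With N = n → ∞: C(N, 10) / N^10 = [N(N−1)…(N−9)] / (10! · N^10) = (1/10!) · 1 · (1 − 1/n) · … · (1 − 9/n). Each factor → 1 as N → ∞, so the limit is 1/10! = 1/3628800.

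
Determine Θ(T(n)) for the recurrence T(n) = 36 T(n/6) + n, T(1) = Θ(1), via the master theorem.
T(n) = Θ(n^2)

Master theorem: compare f(n) = n to n^(log_6 36) where log_6 36 = 2. Since 1 < log_6 36, we have f(n) = O(n^(log_6 36 − ε)) for some ε > 0 — Case 1. Hence T(n) = Θ(n^(log_6 36)) = Θ(n^2).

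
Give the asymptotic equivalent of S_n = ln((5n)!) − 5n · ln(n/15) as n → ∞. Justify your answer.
S_n ~ 5n · (ln 75 − 1) + O(ln n)

Stirling: ln((5n)!) = 5n ln(5n) − 5n + O(ln n).
  S_n = 5n ln(5n) − 5n − 5n ln(n/15) + O(ln n)
      = 5n ln(5n) − 5n ln n + 5n ln 15 − 5n + O(ln n)
      = 5n ln 5 + 5n ln 15 − 5n + O(ln n)
      = 5n (ln 75 − 1) + O(ln n).
Numerically ln(75) − 1 ≈ 3.3175.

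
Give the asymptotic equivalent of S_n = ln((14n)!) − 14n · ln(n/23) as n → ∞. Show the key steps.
S_n ~ 14n · (ln 322 − 1) + O(ln n)

Stirling: ln((14n)!) = 14n ln(14n) − 14n + O(ln n).
  S_n = 14n ln(14n) − 14n − 14n ln(n/23) + O(ln n)
      = 14n ln(14n) − 14n ln n + 14n ln 23 − 14n + O(ln n)
      = 14n ln 14 + 14n ln 23 − 14n + O(ln n)
      = 14n (ln 322 − 1) + O(ln n).
Numerically ln(322) − 1 ≈ 4.7746.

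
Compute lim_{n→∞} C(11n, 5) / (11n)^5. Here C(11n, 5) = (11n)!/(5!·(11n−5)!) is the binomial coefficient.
lim = 1/5! = 1/120

With N = 11n → ∞: C(N, 5) / N^5 = [N(N−1)…(N−4)] / (5! · N^5) = (1/5!) · 1 · (1 − 1/(11n)) · (1 − 2/(11n)) · (1 − 3/(11n)) · (1 − 4/(11n)). Each factor → 1 as N → ∞, so the limit is 1/5! = 1/120.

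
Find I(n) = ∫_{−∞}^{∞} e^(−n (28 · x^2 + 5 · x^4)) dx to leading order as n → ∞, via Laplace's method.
I(n) ~ sqrt(π/(28n))

φ(x) = 28 · x^2 + 5 · x^4 has its unique global minimum at x* = 0 (since φ'(x) = 56x + 20x^3 = 0 only at x = 0 for real x with both coefficients positive, and φ → ∞ as |x| → ∞). At x* = 0, φ(0) = 0 and φ''(0) = 56. Laplace's method then gives
  I(n) ~ sqrt(2π / (n · φ''(0))) · e^(−n φ(0)) = sqrt(2π / (56n)) = sqrt(π/(28n)).
The 5 · x^4 term contributes only at subleading order (an O(1/n) relative correction).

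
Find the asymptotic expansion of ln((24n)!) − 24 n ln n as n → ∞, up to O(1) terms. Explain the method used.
ln((24n)!) − 24 n ln n = 24(ln 24 − 1) n + (1/2) ln(2π·24n) + O(1/n)

Stirling: ln((24n)!) = 24n ln(24n) − 24n + (1/2) ln(2π·24n) + O(1/n).
Since 24n ln(24n) = 24n ln n + 24n ln 24, subtracting 24n ln n cancels the n ln n term exactly. What remains is 24(ln 24 − 1) n + (1/2) ln(2π·24n) + O(1/n).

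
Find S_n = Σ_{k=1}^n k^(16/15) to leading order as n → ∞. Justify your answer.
S_n ~ (15/31) · n^(31/15)

Integral comparison: Σ_{k=1}^n k^(16/15) = ∫_0^n x^(16/15) dx + O(n^(16/15)). The integral is n^(1 + 16/15) / (1 + 16/15) = n^((16+15)/15) / ((16+15)/15) = (15/31) · n^(31/15).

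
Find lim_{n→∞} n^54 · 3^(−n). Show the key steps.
lim = 0

Exponentials with base > 1 dominate every fixed polynomial: for any fixed c, n^c / 3^n → 0 as n → ∞ (e.g. by the ratio test, or by writing 3^n = e^(n ln 3) and noting e^(n ln 3) / n^c → ∞). Hence n^54 · 3^(−n) = n^54 / 3^n → 0.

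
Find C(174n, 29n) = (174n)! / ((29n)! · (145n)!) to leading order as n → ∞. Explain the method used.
C(174n, 29n) ~ (46656/3125)^(29n) · sqrt(3/(5π·29n))

Write N = 29n. Apply Stirling to each factorial:
  (6N)! ~ sqrt(2π·6N) · (6N/e)^(6N),
  N! ~ sqrt(2π N) · (N/e)^N,
  (5N)! ~ sqrt(2π·5N) · (5N/e)^(5N).
The exponential factors combine to (6N)^(6N) / (N^N · (5N)^(5N)) = 6^(6N)/5^(5N) = (6^6/5^5)^N = (46656/3125)^N.
The square-root prefactors combine to sqrt(2π·6N) / (sqrt(2π N)·sqrt(2π·5N)) = sqrt(6 / (2π·5·N)) = sqrt(3/(5π·29n)).
Substituting N = 29n: C(174n, 29n) ~ (46656/3125)^(29n) · sqrt(3/(5π·29n)).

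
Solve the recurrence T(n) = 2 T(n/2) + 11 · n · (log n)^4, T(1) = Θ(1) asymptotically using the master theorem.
T(n) = Θ(n · (log n)^5)

Here log_2 2 = 1 and f(n) = 11 · n · (log n)^4 = Θ(n^(log_2 2) · (log n)^4). This is the extended Case 2 of the master theorem (f matches the critical exponent up to log factors), giving T(n) = Θ(n^(log_2 2) · (log n)^(4+1)) = Θ(n · (log n)^5).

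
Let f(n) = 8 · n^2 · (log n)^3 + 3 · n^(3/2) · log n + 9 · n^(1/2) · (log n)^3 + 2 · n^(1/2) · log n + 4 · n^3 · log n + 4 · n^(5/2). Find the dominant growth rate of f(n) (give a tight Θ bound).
f(n) ∈ Θ(n^3 · log n)

Compare the terms by growth order. For large n, n^a · (log n)^b dominates n^a' · (log n)^b' iff a > a', or (a = a' and b > b'). Ranking the 6 terms shows the dominant one is 4 · n^3 · log n. Hence f(n) ∈ Θ(n^3 · log n).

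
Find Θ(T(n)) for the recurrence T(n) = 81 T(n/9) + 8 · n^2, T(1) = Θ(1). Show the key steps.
T(n) = Θ(n^2 log n)

log_9 81 = 2, and f(n) = 8 · n^2 = Θ(n^(log_9 81)). This is Case 2 of the master theorem: T(n) = Θ(f(n) · log n) = Θ(n^2 log n).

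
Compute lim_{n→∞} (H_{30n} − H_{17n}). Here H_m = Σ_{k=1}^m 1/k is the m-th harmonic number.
lim = ln(30/17)

Euler-Maclaurin gives H_m = ln m + γ + 1/(2m) + O(1/m^2). The γ and O(1/m) terms cancel in the difference:
  H_{30n} − H_{17n} = ln(30n) − ln(17n) + O(1/n) = ln(30/17) + O(1/n).
Hence the limit is ln(30/17).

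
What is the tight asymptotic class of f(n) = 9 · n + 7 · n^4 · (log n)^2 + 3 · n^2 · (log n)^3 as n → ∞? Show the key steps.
f(n) ∈ Θ(n^4 · (log n)^2)

Compare the terms by growth order. For large n, n^a · (log n)^b dominates n^a' · (log n)^b' iff a > a', or (a = a' and b > b'). Ranking the 3 terms shows the dominant one is 7 · n^4 · (log n)^2. Hence f(n) ∈ Θ(n^4 · (log n)^2).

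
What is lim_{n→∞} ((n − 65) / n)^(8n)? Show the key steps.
lim = e^(−520)

Rewrite as (1 − 65/n)^(8n). By the standard limit (1 + x/n)^n → e^x, we have (1 − 65/n)^n → e^(−65), and raising to the 8th power gives e^(−520).
More precisely, ln[(1 − 65/n)^(8n)] = 8n · ln(1 − 65/n) = 8n · (-65/n + O(1/n^2)) = -520 + O(1/n) → -520.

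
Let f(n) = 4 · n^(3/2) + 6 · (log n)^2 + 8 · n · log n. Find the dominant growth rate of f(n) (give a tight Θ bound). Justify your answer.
f(n) ∈ Θ(n^(3/2))

Compare the terms by growth order. For large n, n^a · (log n)^b dominates n^a' · (log n)^b' iff a > a', or (a = a' and b > b'). Ranking the 3 terms shows the dominant one is 4 · n^(3/2). Hence f(n) ∈ Θ(n^(3/2)).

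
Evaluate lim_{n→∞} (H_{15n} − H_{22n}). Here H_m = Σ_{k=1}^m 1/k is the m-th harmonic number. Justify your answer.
lim = ln(15/22)

Euler-Maclaurin gives H_m = ln m + γ + 1/(2m) + O(1/m^2). The γ and O(1/m) terms cancel in the difference:
  H_{15n} − H_{22n} = ln(15n) − ln(22n) + O(1/n) = ln(15/22) + O(1/n).
Hence the limit is ln(15/22).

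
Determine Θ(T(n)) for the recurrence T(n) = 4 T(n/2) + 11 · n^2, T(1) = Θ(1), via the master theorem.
T(n) = Θ(n^2 log n)

log_2 4 = 2, and f(n) = 11 · n^2 = Θ(n^(log_2 4)). This is Case 2 of the master theorem: T(n) = Θ(f(n) · log n) = Θ(n^2 log n).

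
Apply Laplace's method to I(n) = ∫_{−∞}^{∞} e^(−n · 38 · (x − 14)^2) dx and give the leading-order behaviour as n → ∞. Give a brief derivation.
I(n) = sqrt(π/(38n))

Here φ(x) = 38 · (x − 14)^2 has its unique minimum at x* = 14 with φ(x*) = 0 and φ''(x*) = 76. Laplace's method gives
  I(n) ~ e^(−n φ(x*)) · sqrt(2π / (n · φ''(x*))) = sqrt(2π / (76n)) = sqrt(π/(38n)).
This is exact: substituting u = (x − 14)·sqrt(38n) gives I(n) = (1/sqrt(38n)) ∫_{−∞}^{∞} e^(−u^2) du = sqrt(π/(38n)).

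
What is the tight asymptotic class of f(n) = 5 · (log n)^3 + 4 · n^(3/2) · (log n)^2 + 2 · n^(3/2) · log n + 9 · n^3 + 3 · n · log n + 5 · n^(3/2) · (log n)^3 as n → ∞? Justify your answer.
f(n) ∈ Θ(n^3)

Compare the terms by growth order. For large n, n^a · (log n)^b dominates n^a' · (log n)^b' iff a > a', or (a = a' and b > b'). Ranking the 6 terms shows the dominant one is 9 · n^3. Hence f(n) ∈ Θ(n^3).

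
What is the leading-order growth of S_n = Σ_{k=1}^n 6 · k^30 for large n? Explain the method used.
S_n ~ 6 · n^31 / 31

By integral comparison (Euler-Maclaurin), Σ_{k=1}^n 6 · k^30 = 6 · ∫_0^n x^30 dx + O(n^30) = 6 · n^31/31 + O(n^30). (Equivalently, Faulhaber's formula gives the same leading term.)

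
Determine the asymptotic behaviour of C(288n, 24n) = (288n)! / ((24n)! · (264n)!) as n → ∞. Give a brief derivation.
C(288n, 24n) ~ (8916100448256/285311670611)^(24n) · sqrt(6/(11π·24n))

Write N = 24n. Apply Stirling to each factorial:
  (12N)! ~ sqrt(2π·12N) · (12N/e)^(12N),
  N! ~ sqrt(2π N) · (N/e)^N,
  (11N)! ~ sqrt(2π·11N) · (11N/e)^(11N).
The exponential factors combine to (12N)^(12N) / (N^N · (11N)^(11N)) = 12^(12N)/11^(11N) = (12^12/11^11)^N = (8916100448256/285311670611)^N.
The square-root prefactors combine to sqrt(2π·12N) / (sqrt(2π N)·sqrt(2π·11N)) = sqrt(12 / (2π·11·N)) = sqrt(6/(11π·24n)).
Substituting N = 24n: C(288n, 24n) ~ (8916100448256/285311670611)^(24n) · sqrt(6/(11π·24n)).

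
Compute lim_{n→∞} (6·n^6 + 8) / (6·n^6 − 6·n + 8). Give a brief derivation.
lim = 6/6 = 1

For large n the leading n^6 terms dominate both numerator and denominator. Dividing top and bottom by n^6, every other term tends to 0, leaving 6/6 = 1.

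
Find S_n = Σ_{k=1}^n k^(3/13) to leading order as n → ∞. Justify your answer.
S_n ~ (13/16) · n^(16/13)

Integral comparison: Σ_{k=1}^n k^(3/13) = ∫_0^n x^(3/13) dx + O(n^(3/13)). The integral is n^(1 + 3/13) / (1 + 3/13) = n^((3+13)/13) / ((3+13)/13) = (13/16) · n^(16/13).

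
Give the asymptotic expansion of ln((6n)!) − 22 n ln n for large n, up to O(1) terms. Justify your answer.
ln((6n)!) − 22 n ln n = −16 n ln n + 6(ln 6 − 1) n + (1/2) ln(2π·6n) + O(1/n)

Stirling: ln((6n)!) = 6n ln(6n) − 6n + (1/2) ln(2π·6n) + O(1/n).
Expand 6n ln(6n) = 6n (ln n + ln 6) = 6n ln n + 6n ln 6.
Subtract 22n ln n: leading term is (6 − 22) n ln n = −16 n ln n. The next term is 6n ln 6 − 6n = 6(ln 6 − 1) n. Then the (1/2) ln(2π·6n) correction.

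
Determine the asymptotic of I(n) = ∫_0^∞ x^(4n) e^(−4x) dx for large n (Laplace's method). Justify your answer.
I(n) ~ (sqrt(2π·4n) / 4) · (4n/(4e))^(4n)

Write the integrand as exp(4n ln x − 4x) and set f(x) = 4n ln x − 4x. Then f'(x) = 4n/x − 4 = 0 at x* = 4n/4, and f''(x*) = −4n/x*^2 = −4^2/(4n). Laplace's method (interior maximum) gives
  I(n) ~ e^(f(x*)) · sqrt(2π / |f''(x*)|)
        = exp(4n ln(4n/4) − 4n) · sqrt(2π · 4n / 4^2)
        = (4n/4)^(4n) e^(−4n) · sqrt(2π·4n) / 4
        = (sqrt(2π·4n) / 4) · (4n/(4e))^(4n).
This matches Γ(4n+1)/4^(4n+1) with Stirling applied to Γ.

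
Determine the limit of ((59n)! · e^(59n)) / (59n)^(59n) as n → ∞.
lim = ∞

Stirling: (59n)! ~ sqrt(2π·59n) · (59n/e)^(59n). Hence
  (59n)! · e^(59n) / (59n)^(59n) ~ sqrt(2π·59n) = sqrt(2π·59) · sqrt(n) → ∞.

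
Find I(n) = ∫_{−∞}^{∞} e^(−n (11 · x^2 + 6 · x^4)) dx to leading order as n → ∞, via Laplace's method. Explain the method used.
I(n) ~ sqrt(π/(11n))

φ(x) = 11 · x^2 + 6 · x^4 has its unique global minimum at x* = 0 (since φ'(x) = 22x + 24x^3 = 0 only at x = 0 for real x with both coefficients positive, and φ → ∞ as |x| → ∞). At x* = 0, φ(0) = 0 and φ''(0) = 22. Laplace's method then gives
  I(n) ~ sqrt(2π / (n · φ''(0))) · e^(−n φ(0)) = sqrt(2π / (22n)) = sqrt(π/(11n)).
The 6 · x^4 term contributes only at subleading order (an O(1/n) relative correction).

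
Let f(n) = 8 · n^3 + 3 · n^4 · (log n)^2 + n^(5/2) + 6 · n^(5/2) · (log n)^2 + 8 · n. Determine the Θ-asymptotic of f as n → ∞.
f(n) ∈ Θ(n^4 · (log n)^2)

Compare the terms by growth order. For large n, n^a · (log n)^b dominates n^a' · (log n)^b' iff a > a', or (a = a' and b > b'). Ranking the 5 terms shows the dominant one is 3 · n^4 · (log n)^2. Hence f(n) ∈ Θ(n^4 · (log n)^2).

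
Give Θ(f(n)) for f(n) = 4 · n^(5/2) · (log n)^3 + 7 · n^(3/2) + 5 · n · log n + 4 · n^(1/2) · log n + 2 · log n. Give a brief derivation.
f(n) ∈ Θ(n^(5/2) · (log n)^3)

Compare the terms by growth order. For large n, n^a · (log n)^b dominates n^a' · (log n)^b' iff a > a', or (a = a' and b > b'). Ranking the 5 terms shows the dominant one is 4 · n^(5/2) · (log n)^3. Hence f(n) ∈ Θ(n^(5/2) · (log n)^3).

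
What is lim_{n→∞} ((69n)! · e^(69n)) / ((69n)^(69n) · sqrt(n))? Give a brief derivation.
lim = sqrt(2π·69)

Stirling: (69n)! ~ sqrt(2π·69n) · (69n/e)^(69n). Hence
  (69n)! · e^(69n) / (69n)^(69n) ~ sqrt(2π·69n).
Dividing by sqrt(n): sqrt(2π·69n) / sqrt(n) = sqrt(2π·69) · n^((1−1)/2), so the limit is sqrt(2π·69).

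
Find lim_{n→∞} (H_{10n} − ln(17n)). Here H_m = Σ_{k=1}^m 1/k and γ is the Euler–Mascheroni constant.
lim = ln(10/17) + γ

By Euler-Maclaurin, H_m = ln m + γ + O(1/m). So
  H_{10n} − ln(17n) = ln(10n) + γ − ln(17n) + O(1/n)
                       = ln(10/17) + γ + O(1/n).
Hence the limit is ln(10/17) + γ.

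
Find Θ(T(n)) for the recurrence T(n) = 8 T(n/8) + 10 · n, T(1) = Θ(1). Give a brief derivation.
T(n) = Θ(n log n)

log_8 8 = 1, and f(n) = 10 · n = Θ(n^(log_8 8)). This is Case 2 of the master theorem: T(n) = Θ(f(n) · log n) = Θ(n log n).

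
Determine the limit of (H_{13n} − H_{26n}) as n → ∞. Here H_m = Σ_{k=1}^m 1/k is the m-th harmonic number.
lim = ln(13/26) = −ln 2

Euler-Maclaurin gives H_m = ln m + γ + 1/(2m) + O(1/m^2). The γ and O(1/m) terms cancel in the difference:
  H_{13n} − H_{26n} = ln(13n) − ln(26n) + O(1/n) = ln(13/26) + O(1/n).
Hence the limit is ln(13/26) = −ln 2.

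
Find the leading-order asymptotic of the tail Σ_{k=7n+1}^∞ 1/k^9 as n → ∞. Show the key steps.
Σ_{k>7n} 1/k^9 ~ 1/(8 · (7n)^8)

Compare to the integral: ∫_{7n}^∞ x^(−9) dx = [−x^(−8)/8]_{7n}^∞ = 1/((9−1)·(7n)^8). Euler-Maclaurin then gives
  Σ_{k>7n} 1/k^9 = ∫_{7n}^∞ dx/x^9 − 1/(2·(7n)^9) + O(1/(7n)^10).
(Equivalently this is ζ(9) − Σ_{k≤7n} 1/k^9.)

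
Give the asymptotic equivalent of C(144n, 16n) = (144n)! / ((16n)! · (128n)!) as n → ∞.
C(144n, 16n) ~ (387420489/16777216)^(16n) · sqrt(9/(16π·16n))

Write N = 16n. Apply Stirling to each factorial:
  (9N)! ~ sqrt(2π·9N) · (9N/e)^(9N),
  N! ~ sqrt(2π N) · (N/e)^N,
  (8N)! ~ sqrt(2π·8N) · (8N/e)^(8N).
The exponential factors combine to (9N)^(9N) / (N^N · (8N)^(8N)) = 9^(9N)/8^(8N) = (9^9/8^8)^N = (387420489/16777216)^N.
The square-root prefactors combine to sqrt(2π·9N) / (sqrt(2π N)·sqrt(2π·8N)) = sqrt(9 / (2π·8·N)) = sqrt(9/(16π·16n)).
Substituting N = 16n: C(144n, 16n) ~ (387420489/16777216)^(16n) · sqrt(9/(16π·16n)).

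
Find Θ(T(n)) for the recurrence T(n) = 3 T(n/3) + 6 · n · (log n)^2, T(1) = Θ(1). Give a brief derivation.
T(n) = Θ(n · (log n)^3)

Here log_3 3 = 1 and f(n) = 6 · n · (log n)^2 = Θ(n^(log_3 3) · (log n)^2). This is the extended Case 2 of the master theorem (f matches the critical exponent up to log factors), giving T(n) = Θ(n^(log_3 3) · (log n)^(2+1)) = Θ(n · (log n)^3).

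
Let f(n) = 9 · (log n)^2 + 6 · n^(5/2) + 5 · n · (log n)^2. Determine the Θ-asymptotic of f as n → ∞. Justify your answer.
f(n) ∈ Θ(n^(5/2))

Compare the terms by growth order. For large n, n^a · (log n)^b dominates n^a' · (log n)^b' iff a > a', or (a = a' and b > b'). Ranking the 3 terms shows the dominant one is 6 · n^(5/2). Hence f(n) ∈ Θ(n^(5/2)).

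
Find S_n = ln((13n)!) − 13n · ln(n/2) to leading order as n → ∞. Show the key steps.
S_n ~ 13n · (ln 26 − 1) + O(ln n)

Stirling: ln((13n)!) = 13n ln(13n) − 13n + O(ln n).
  S_n = 13n ln(13n) − 13n − 13n ln(n/2) + O(ln n)
      = 13n ln(13n) − 13n ln n + 13n ln 2 − 13n + O(ln n)
      = 13n ln 13 + 13n ln 2 − 13n + O(ln n)
      = 13n (ln 26 − 1) + O(ln n).
Numerically ln(26) − 1 ≈ 2.2581.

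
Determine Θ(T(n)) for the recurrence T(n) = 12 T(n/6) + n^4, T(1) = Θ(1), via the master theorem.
T(n) = Θ(n^4)

log_6 12 ≈ 1.387. f(n) = n^4 dominates n^(log_6 12) since 4 > 1.387, and the regularity condition a·f(n/b) = 12·(n/6)^4 = (12/1296)·n^4 ≤ c·f(n) holds with c = 12/1296 ≈ 0.00926 < 1. So this is Case 3: T(n) = Θ(f(n)) = Θ(n^4).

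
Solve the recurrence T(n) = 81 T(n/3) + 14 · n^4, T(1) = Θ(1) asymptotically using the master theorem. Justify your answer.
T(n) = Θ(n^4 log n)

log_3 81 = 4, and f(n) = 14 · n^4 = Θ(n^(log_3 81)). This is Case 2 of the master theorem: T(n) = Θ(f(n) · log n) = Θ(n^4 log n).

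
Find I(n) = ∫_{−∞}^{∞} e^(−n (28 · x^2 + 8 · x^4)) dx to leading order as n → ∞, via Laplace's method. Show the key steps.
I(n) ~ sqrt(π/(28n))

φ(x) = 28 · x^2 + 8 · x^4 has its unique global minimum at x* = 0 (since φ'(x) = 56x + 32x^3 = 0 only at x = 0 for real x with both coefficients positive, and φ → ∞ as |x| → ∞). At x* = 0, φ(0) = 0 and φ''(0) = 56. Laplace's method then gives
  I(n) ~ sqrt(2π / (n · φ''(0))) · e^(−n φ(0)) = sqrt(2π / (56n)) = sqrt(π/(28n)).
The 8 · x^4 term contributes only at subleading order (an O(1/n) relative correction).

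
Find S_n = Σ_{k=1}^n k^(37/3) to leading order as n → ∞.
S_n ~ (3/40) · n^(40/3)

Integral comparison: Σ_{k=1}^n k^(37/3) = ∫_0^n x^(37/3) dx + O(n^(37/3)). The integral is n^(1 + 37/3) / (1 + 37/3) = n^((37+3)/3) / ((37+3)/3) = (3/40) · n^(40/3).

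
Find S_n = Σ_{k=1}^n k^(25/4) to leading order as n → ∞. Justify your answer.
S_n ~ (4/29) · n^(29/4)

Integral comparison: Σ_{k=1}^n k^(25/4) = ∫_0^n x^(25/4) dx + O(n^(25/4)). The integral is n^(1 + 25/4) / (1 + 25/4) = n^((25+4)/4) / ((25+4)/4) = (4/29) · n^(29/4).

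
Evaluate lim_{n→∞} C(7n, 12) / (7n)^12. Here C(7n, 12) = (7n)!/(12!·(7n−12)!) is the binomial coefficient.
lim = 1/12! = 1/479001600

With N = 7n → ∞: C(N, 12) / N^12 = [N(N−1)…(N−11)] / (12! · N^12) = (1/12!) · 1 · (1 − 1/(7n)) · … · (1 − 11/(7n)). Each factor → 1 as N → ∞, so the limit is 1/12! = 1/479001600.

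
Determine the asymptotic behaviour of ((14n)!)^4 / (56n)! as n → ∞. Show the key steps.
((14n)!)^4/(56n)! ~ ((2π·14n)^(3/2) / 2) · 4^(−4·14n)  →  0

Write N = 14n. Stirling: N! ~ sqrt(2π N)(N/e)^N and (4N)! ~ sqrt(2π·4N)·(4N/e)^(4N).
  (N!)^4/(4N)! ~ (2π N)^(4/2) (N/e)^(4N) / [sqrt(2π·4N) (4N/e)^(4N)]
     = (2π N)^(4/2) / sqrt(2π·4N) · (N/(4N))^(4N)
     = (2π N)^((4−1)/2) / 2 · 4^(−4N).
Since 4^4 > 1, the factor 4^(−4N) decays exponentially, so the ratio → 0. Substituting N = 14n gives the stated form.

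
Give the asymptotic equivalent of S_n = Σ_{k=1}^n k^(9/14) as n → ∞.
S_n ~ (14/23) · n^(23/14)

Integral comparison: Σ_{k=1}^n k^(9/14) = ∫_0^n x^(9/14) dx + O(n^(9/14)). The integral is n^(1 + 9/14) / (1 + 9/14) = n^((9+14)/14) / ((9+14)/14) = (14/23) · n^(23/14).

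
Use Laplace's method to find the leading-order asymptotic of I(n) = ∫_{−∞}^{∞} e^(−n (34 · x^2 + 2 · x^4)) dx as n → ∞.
I(n) ~ sqrt(π/(34n))

φ(x) = 34 · x^2 + 2 · x^4 has its unique global minimum at x* = 0 (since φ'(x) = 68x + 8x^3 = 0 only at x = 0 for real x with both coefficients positive, and φ → ∞ as |x| → ∞). At x* = 0, φ(0) = 0 and φ''(0) = 68. Laplace's method then gives
  I(n) ~ sqrt(2π / (n · φ''(0))) · e^(−n φ(0)) = sqrt(2π / (68n)) = sqrt(π/(34n)).
The 2 · x^4 term contributes only at subleading order (an O(1/n) relative correction).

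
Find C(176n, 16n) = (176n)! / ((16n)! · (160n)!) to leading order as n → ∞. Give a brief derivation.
C(176n, 16n) ~ (285311670611/10000000000)^(16n) · sqrt(11/(20π·16n))

Write N = 16n. Apply Stirling to each factorial:
  (11N)! ~ sqrt(2π·11N) · (11N/e)^(11N),
  N! ~ sqrt(2π N) · (N/e)^N,
  (10N)! ~ sqrt(2π·10N) · (10N/e)^(10N).
The exponential factors combine to (11N)^(11N) / (N^N · (10N)^(10N)) = 11^(11N)/10^(10N) = (11^11/10^10)^N = (285311670611/10000000000)^N.
The square-root prefactors combine to sqrt(2π·11N) / (sqrt(2π N)·sqrt(2π·10N)) = sqrt(11 / (2π·10·N)) = sqrt(11/(20π·16n)).
Substituting N = 16n: C(176n, 16n) ~ (285311670611/10000000000)^(16n) · sqrt(11/(20π·16n)).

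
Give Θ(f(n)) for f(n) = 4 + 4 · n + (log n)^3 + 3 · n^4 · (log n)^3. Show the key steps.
f(n) ∈ Θ(n^4 · (log n)^3)

Compare the terms by growth order. For large n, n^a · (log n)^b dominates n^a' · (log n)^b' iff a > a', or (a = a' and b > b'). Ranking the 4 terms shows the dominant one is 3 · n^4 · (log n)^3. Hence f(n) ∈ Θ(n^4 · (log n)^3).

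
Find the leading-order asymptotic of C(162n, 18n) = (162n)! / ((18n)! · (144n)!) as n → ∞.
C(162n, 18n) ~ (387420489/16777216)^(18n) · sqrt(9/(16π·18n))

Write N = 18n. Apply Stirling to each factorial:
  (9N)! ~ sqrt(2π·9N) · (9N/e)^(9N),
  N! ~ sqrt(2π N) · (N/e)^N,
  (8N)! ~ sqrt(2π·8N) · (8N/e)^(8N).
The exponential factors combine to (9N)^(9N) / (N^N · (8N)^(8N)) = 9^(9N)/8^(8N) = (9^9/8^8)^N = (387420489/16777216)^N.
The square-root prefactors combine to sqrt(2π·9N) / (sqrt(2π N)·sqrt(2π·8N)) = sqrt(9 / (2π·8·N)) = sqrt(9/(16π·18n)).
Substituting N = 18n: C(162n, 18n) ~ (387420489/16777216)^(18n) · sqrt(9/(16π·18n)).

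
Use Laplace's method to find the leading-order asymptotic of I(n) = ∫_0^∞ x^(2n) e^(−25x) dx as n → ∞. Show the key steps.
I(n) ~ (sqrt(2π·2n) / 25) · (2n/(25e))^(2n)

Write the integrand as exp(2n ln x − 25x) and set f(x) = 2n ln x − 25x. Then f'(x) = 2n/x − 25 = 0 at x* = 2n/25, and f''(x*) = −2n/x*^2 = −25^2/(2n). Laplace's method (interior maximum) gives
  I(n) ~ e^(f(x*)) · sqrt(2π / |f''(x*)|)
        = exp(2n ln(2n/25) − 2n) · sqrt(2π · 2n / 25^2)
        = (2n/25)^(2n) e^(−2n) · sqrt(2π·2n) / 25
        = (sqrt(2π·2n) / 25) · (2n/(25e))^(2n).
This matches Γ(2n+1)/25^(2n+1) with Stirling applied to Γ.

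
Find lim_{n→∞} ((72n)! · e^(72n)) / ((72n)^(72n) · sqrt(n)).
lim = sqrt(2π·72)

Stirling: (72n)! ~ sqrt(2π·72n) · (72n/e)^(72n). Hence
  (72n)! · e^(72n) / (72n)^(72n) ~ sqrt(2π·72n).
Dividing by sqrt(n): sqrt(2π·72n) / sqrt(n) = sqrt(2π·72) · n^((1−1)/2), so the limit is sqrt(2π·72).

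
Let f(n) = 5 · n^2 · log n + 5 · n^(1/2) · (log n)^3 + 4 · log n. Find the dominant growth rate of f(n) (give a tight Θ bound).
f(n) ∈ Θ(n^2 · log n)

Compare the terms by growth order. For large n, n^a · (log n)^b dominates n^a' · (log n)^b' iff a > a', or (a = a' and b > b'). Ranking the 3 terms shows the dominant one is 5 · n^2 · log n. Hence f(n) ∈ Θ(n^2 · log n).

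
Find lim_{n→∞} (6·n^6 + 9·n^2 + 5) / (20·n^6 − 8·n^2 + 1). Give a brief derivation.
lim = 6/20 = 3/10

For large n the leading n^6 terms dominate both numerator and denominator. Dividing top and bottom by n^6, every other term tends to 0, leaving 6/20 = 3/10.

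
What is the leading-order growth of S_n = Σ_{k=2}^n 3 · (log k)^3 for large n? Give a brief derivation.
S_n ~ 3 · n · (log n)^3

By integral comparison, S_n = ∫_1^n 3 · (log x)^3 dx + O((log n)^3). For the integral, the leading term of ∫_1^n (log x)^3 dx is n · (log n)^3 (by repeated integration by parts; each step lowers the log-exponent and produces a relatively O(1/log n) correction). Hence S_n ~ 3 · n · (log n)^3.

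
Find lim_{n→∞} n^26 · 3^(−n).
lim = 0

Exponentials with base > 1 dominate every fixed polynomial: for any fixed c, n^c / 3^n → 0 as n → ∞ (e.g. by the ratio test, or by writing 3^n = e^(n ln 3) and noting e^(n ln 3) / n^c → ∞). Hence n^26 · 3^(−n) = n^26 / 3^n → 0.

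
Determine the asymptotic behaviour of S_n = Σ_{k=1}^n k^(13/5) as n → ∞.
S_n ~ (5/18) · n^(18/5)

Integral comparison: Σ_{k=1}^n k^(13/5) = ∫_0^n x^(13/5) dx + O(n^(13/5)). The integral is n^(1 + 13/5) / (1 + 13/5) = n^((13+5)/5) / ((13+5)/5) = (5/18) · n^(18/5).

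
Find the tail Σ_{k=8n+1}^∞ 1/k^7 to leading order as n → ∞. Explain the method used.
Σ_{k>8n} 1/k^7 ~ 1/(6 · (8n)^6)

Compare to the integral: ∫_{8n}^∞ x^(−7) dx = [−x^(−6)/6]_{8n}^∞ = 1/((7−1)·(8n)^6). Euler-Maclaurin then gives
  Σ_{k>8n} 1/k^7 = ∫_{8n}^∞ dx/x^7 − 1/(2·(8n)^7) + O(1/(8n)^8).
(Equivalently this is ζ(7) − Σ_{k≤8n} 1/k^7.)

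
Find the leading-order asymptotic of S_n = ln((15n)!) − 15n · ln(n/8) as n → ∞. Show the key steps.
S_n ~ 15n · (ln 120 − 1) + O(ln n)

Stirling: ln((15n)!) = 15n ln(15n) − 15n + O(ln n).
  S_n = 15n ln(15n) − 15n − 15n ln(n/8) + O(ln n)
      = 15n ln(15n) − 15n ln n + 15n ln 8 − 15n + O(ln n)
      = 15n ln 15 + 15n ln 8 − 15n + O(ln n)
      = 15n (ln 120 − 1) + O(ln n).
Numerically ln(120) − 1 ≈ 3.7875.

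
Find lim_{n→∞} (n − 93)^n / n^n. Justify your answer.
lim = e^(−93)

Rewrite as (1 − 93/n)^(n). By the standard limit (1 + x/n)^n → e^x, we have (1 − 93/n)^n → e^(−93), and raising to the 1st power gives e^(−93).
More precisely, ln[(1 − 93/n)^(n)] = n · ln(1 − 93/n) = n · (-93/n + O(1/n^2)) = -93 + O(1/n) → -93.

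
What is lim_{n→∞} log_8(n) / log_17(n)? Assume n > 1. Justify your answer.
lim = ln(17) / ln(8) = log_8(17)

Change of base: log_8(n) = ln n / ln 8 and log_17(n) = ln n / ln 17. The ratio is (ln n / ln 8) · (ln 17 / ln n) = ln 17 / ln 8, a constant independent of n. So the limit is ln 17 / ln 8 = log_8(17).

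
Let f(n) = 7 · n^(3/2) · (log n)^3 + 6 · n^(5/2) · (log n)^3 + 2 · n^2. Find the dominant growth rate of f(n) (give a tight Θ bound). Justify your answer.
f(n) ∈ Θ(n^(5/2) · (log n)^3)

Compare the terms by growth order. For large n, n^a · (log n)^b dominates n^a' · (log n)^b' iff a > a', or (a = a' and b > b'). Ranking the 3 terms shows the dominant one is 6 · n^(5/2) · (log n)^3. Hence f(n) ∈ Θ(n^(5/2) · (log n)^3).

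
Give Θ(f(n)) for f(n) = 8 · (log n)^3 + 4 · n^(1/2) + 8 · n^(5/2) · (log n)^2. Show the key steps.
f(n) ∈ Θ(n^(5/2) · (log n)^2)

Compare the terms by growth order. For large n, n^a · (log n)^b dominates n^a' · (log n)^b' iff a > a', or (a = a' and b > b'). Ranking the 3 terms shows the dominant one is 8 · n^(5/2) · (log n)^2. Hence f(n) ∈ Θ(n^(5/2) · (log n)^2).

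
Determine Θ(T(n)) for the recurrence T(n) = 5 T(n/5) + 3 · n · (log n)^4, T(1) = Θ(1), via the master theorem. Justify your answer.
T(n) = Θ(n · (log n)^5)

Here log_5 5 = 1 and f(n) = 3 · n · (log n)^4 = Θ(n^(log_5 5) · (log n)^4). This is the extended Case 2 of the master theorem (f matches the critical exponent up to log factors), giving T(n) = Θ(n^(log_5 5) · (log n)^(4+1)) = Θ(n · (log n)^5).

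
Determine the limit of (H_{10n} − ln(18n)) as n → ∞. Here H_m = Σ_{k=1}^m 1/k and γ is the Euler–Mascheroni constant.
lim = ln(5/9) + γ

By Euler-Maclaurin, H_m = ln m + γ + O(1/m). So
  H_{10n} − ln(18n) = ln(10n) + γ − ln(18n) + O(1/n)
                       = ln(10/18) + γ + O(1/n).
Hence the limit is ln(10/18) + γ (= ln(5/9)).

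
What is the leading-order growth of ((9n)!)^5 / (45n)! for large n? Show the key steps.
((9n)!)^5/(45n)! ~ ((2π·9n)^(4/2) / sqrt(5)) · 5^(−5·9n)  →  0

Write N = 9n. Stirling: N! ~ sqrt(2π N)(N/e)^N and (5N)! ~ sqrt(2π·5N)·(5N/e)^(5N).
  (N!)^5/(5N)! ~ (2π N)^(5/2) (N/e)^(5N) / [sqrt(2π·5N) (5N/e)^(5N)]
     = (2π N)^(5/2) / sqrt(2π·5N) · (N/(5N))^(5N)
     = (2π N)^((5−1)/2) / sqrt(5) · 5^(−5N).
Since 5^5 > 1, the factor 5^(−5N) decays exponentially, so the ratio → 0. Substituting N = 9n gives the stated form.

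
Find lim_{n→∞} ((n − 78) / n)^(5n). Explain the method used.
lim = e^(−390)

Rewrite as (1 − 78/n)^(5n). By the standard limit (1 + x/n)^n → e^x, we have (1 − 78/n)^n → e^(−78), and raising to the 5th power gives e^(−390).
More precisely, ln[(1 − 78/n)^(5n)] = 5n · ln(1 − 78/n) = 5n · (-78/n + O(1/n^2)) = -390 + O(1/n) → -390.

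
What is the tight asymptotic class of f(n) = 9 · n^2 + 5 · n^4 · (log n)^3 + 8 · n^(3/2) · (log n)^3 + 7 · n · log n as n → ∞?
f(n) ∈ Θ(n^4 · (log n)^3)

Compare the terms by growth order. For large n, n^a · (log n)^b dominates n^a' · (log n)^b' iff a > a', or (a = a' and b > b'). Ranking the 4 terms shows the dominant one is 5 · n^4 · (log n)^3. Hence f(n) ∈ Θ(n^4 · (log n)^3).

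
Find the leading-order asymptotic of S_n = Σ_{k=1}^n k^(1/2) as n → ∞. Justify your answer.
S_n ~ (2/3) · n^(3/2)

Integral comparison: Σ_{k=1}^n k^(1/2) = ∫_0^n x^(1/2) dx + O(n^(1/2)). The integral is n^(1 + 1/2) / (1 + 1/2) = n^((1+2)/2) / ((1+2)/2) = (2/3) · n^(3/2).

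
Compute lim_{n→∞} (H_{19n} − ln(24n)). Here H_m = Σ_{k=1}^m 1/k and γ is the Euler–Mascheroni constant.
lim = ln(19/24) + γ

By Euler-Maclaurin, H_m = ln m + γ + O(1/m). So
  H_{19n} − ln(24n) = ln(19n) + γ − ln(24n) + O(1/n)
                       = ln(19/24) + γ + O(1/n).
Hence the limit is ln(19/24) + γ.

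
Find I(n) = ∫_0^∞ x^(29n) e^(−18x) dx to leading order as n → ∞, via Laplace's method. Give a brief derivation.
I(n) ~ (sqrt(2π·29n) / 18) · (29n/(18e))^(29n)

Write the integrand as exp(29n ln x − 18x) and set f(x) = 29n ln x − 18x. Then f'(x) = 29n/x − 18 = 0 at x* = 29n/18, and f''(x*) = −29n/x*^2 = −18^2/(29n). Laplace's method (interior maximum) gives
  I(n) ~ e^(f(x*)) · sqrt(2π / |f''(x*)|)
        = exp(29n ln(29n/18) − 29n) · sqrt(2π · 29n / 18^2)
        = (29n/18)^(29n) e^(−29n) · sqrt(2π·29n) / 18
        = (sqrt(2π·29n) / 18) · (29n/(18e))^(29n).
This matches Γ(29n+1)/18^(29n+1) with Stirling applied to Γ.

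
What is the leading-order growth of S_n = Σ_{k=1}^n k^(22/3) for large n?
S_n ~ (3/25) · n^(25/3)

Integral comparison: Σ_{k=1}^n k^(22/3) = ∫_0^n x^(22/3) dx + O(n^(22/3)). The integral is n^(1 + 22/3) / (1 + 22/3) = n^((22+3)/3) / ((22+3)/3) = (3/25) · n^(25/3).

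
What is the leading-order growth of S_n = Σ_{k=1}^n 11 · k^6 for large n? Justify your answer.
S_n ~ 11 · n^7 / 7

By integral comparison (Euler-Maclaurin), Σ_{k=1}^n 11 · k^6 = 11 · ∫_0^n x^6 dx + O(n^6) = 11 · n^7/7 + O(n^6). (Equivalently, Faulhaber's formula gives the same leading term.)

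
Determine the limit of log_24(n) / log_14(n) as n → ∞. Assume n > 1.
lim = ln(14) / ln(24) = log_24(14)

Change of base: log_24(n) = ln n / ln 24 and log_14(n) = ln n / ln 14. The ratio is (ln n / ln 24) · (ln 14 / ln n) = ln 14 / ln 24, a constant independent of n. So the limit is ln 14 / ln 24 = log_24(14).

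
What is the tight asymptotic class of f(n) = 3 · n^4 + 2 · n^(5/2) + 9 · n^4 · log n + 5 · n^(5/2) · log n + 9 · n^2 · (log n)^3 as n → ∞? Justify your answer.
f(n) ∈ Θ(n^4 · log n)

Compare the terms by growth order. For large n, n^a · (log n)^b dominates n^a' · (log n)^b' iff a > a', or (a = a' and b > b'). Ranking the 5 terms shows the dominant one is 9 · n^4 · log n. Hence f(n) ∈ Θ(n^4 · log n).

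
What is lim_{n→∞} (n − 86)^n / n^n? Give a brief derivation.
lim = e^(−86)

Rewrite as (1 − 86/n)^(n). By the standard limit (1 + x/n)^n → e^x, we have (1 − 86/n)^n → e^(−86), and raising to the 1st power gives e^(−86).
More precisely, ln[(1 − 86/n)^(n)] = n · ln(1 − 86/n) = n · (-86/n + O(1/n^2)) = -86 + O(1/n) → -86.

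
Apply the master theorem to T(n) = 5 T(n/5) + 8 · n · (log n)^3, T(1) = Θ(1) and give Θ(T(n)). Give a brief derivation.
T(n) = Θ(n · (log n)^4)

Here log_5 5 = 1 and f(n) = 8 · n · (log n)^3 = Θ(n^(log_5 5) · (log n)^3). This is the extended Case 2 of the master theorem (f matches the critical exponent up to log factors), giving T(n) = Θ(n^(log_5 5) · (log n)^(3+1)) = Θ(n · (log n)^4).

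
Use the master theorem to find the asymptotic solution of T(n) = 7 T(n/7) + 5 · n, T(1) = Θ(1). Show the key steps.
T(n) = Θ(n log n)

log_7 7 = 1, and f(n) = 5 · n = Θ(n^(log_7 7)). This is Case 2 of the master theorem: T(n) = Θ(f(n) · log n) = Θ(n log n).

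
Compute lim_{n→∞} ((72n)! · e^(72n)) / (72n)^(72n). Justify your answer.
lim = ∞

Stirling: (72n)! ~ sqrt(2π·72n) · (72n/e)^(72n). Hence
  (72n)! · e^(72n) / (72n)^(72n) ~ sqrt(2π·72n) = sqrt(2π·72) · sqrt(n) → ∞.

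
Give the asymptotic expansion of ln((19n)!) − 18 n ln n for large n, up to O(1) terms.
ln((19n)!) − 18 n ln n = n ln n + 19(ln 19 − 1) n + (1/2) ln(2π·19n) + O(1/n)

Stirling: ln((19n)!) = 19n ln(19n) − 19n + (1/2) ln(2π·19n) + O(1/n).
Expand 19n ln(19n) = 19n (ln n + ln 19) = 19n ln n + 19n ln 19.
Subtract 18n ln n: leading term is (19 − 18) n ln n = n ln n. The next term is 19n ln 19 − 19n = 19(ln 19 − 1) n. Then the (1/2) ln(2π·19n) correction.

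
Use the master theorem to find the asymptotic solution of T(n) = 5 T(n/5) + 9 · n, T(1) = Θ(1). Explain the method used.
T(n) = Θ(n log n)

log_5 5 = 1, and f(n) = 9 · n = Θ(n^(log_5 5)). This is Case 2 of the master theorem: T(n) = Θ(f(n) · log n) = Θ(n log n).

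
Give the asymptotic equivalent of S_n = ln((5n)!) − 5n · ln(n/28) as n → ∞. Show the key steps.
S_n ~ 5n · (ln 140 − 1) + O(ln n)

Stirling: ln((5n)!) = 5n ln(5n) − 5n + O(ln n).
  S_n = 5n ln(5n) − 5n − 5n ln(n/28) + O(ln n)
      = 5n ln(5n) − 5n ln n + 5n ln 28 − 5n + O(ln n)
      = 5n ln 5 + 5n ln 28 − 5n + O(ln n)
      = 5n (ln 140 − 1) + O(ln n).
Numerically ln(140) − 1 ≈ 3.9416.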